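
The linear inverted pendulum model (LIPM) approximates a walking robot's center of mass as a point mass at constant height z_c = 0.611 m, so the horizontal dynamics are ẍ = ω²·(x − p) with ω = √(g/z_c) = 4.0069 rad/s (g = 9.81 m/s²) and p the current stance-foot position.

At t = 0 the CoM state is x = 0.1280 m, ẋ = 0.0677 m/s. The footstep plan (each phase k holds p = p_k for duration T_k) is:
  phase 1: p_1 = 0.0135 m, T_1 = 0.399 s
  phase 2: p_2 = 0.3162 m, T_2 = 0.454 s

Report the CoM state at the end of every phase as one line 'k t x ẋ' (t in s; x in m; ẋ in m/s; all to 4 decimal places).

phase 1: p=0.0135, T=0.399, ωT=1.598753, cosh=2.574504, sinh=2.372356; start (x,ẋ)=(0.128000, 0.067700) → end (x,ẋ)=(0.348364, 1.262707)
phase 2: p=0.3162, T=0.454, ωT=1.819133, cosh=3.164337, sinh=3.002170; start (x,ẋ)=(0.348364, 1.262707) → end (x,ẋ)=(1.364060, 4.382541)

1 0.3990 0.3484 1.2627
2 0.8530 1.3641 4.3825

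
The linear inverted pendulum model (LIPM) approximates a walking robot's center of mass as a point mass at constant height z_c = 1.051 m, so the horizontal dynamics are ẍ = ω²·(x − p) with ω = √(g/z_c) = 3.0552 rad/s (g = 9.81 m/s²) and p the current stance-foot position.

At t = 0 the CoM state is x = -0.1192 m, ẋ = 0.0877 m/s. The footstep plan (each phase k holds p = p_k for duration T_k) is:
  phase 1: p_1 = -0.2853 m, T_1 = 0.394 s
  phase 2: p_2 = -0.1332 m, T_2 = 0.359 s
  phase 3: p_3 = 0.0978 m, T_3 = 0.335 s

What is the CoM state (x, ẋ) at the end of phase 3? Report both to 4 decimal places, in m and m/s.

phase 1: p=-0.2853, T=0.394, ωT=1.203749, cosh=1.816327, sinh=1.516260; start (x,ẋ)=(-0.119200, 0.087700) → end (x,ẋ)=(0.059916, 0.928746)
phase 2: p=-0.1332, T=0.359, ωT=1.096817, cosh=1.664275, sinh=1.330343; start (x,ẋ)=(0.059916, 0.928746) → end (x,ẋ)=(0.592608, 2.330604)
phase 3: p=0.0978, T=0.335, ωT=1.023492, cosh=1.571117, sinh=1.211779; start (x,ẋ)=(0.592608, 2.330604) → end (x,ẋ)=(1.799585, 5.493543)

x = 1.7996, ẋ = 5.4935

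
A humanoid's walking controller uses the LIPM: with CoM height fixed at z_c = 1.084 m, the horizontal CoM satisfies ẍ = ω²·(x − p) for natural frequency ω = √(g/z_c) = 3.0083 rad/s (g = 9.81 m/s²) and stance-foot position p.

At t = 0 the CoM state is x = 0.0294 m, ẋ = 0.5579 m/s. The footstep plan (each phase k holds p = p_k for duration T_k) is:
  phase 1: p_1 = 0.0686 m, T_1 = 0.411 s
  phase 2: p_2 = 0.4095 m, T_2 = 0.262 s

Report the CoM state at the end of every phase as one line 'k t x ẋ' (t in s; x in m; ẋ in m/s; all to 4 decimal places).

phase 1: p=0.0686, T=0.411, ωT=1.236411, cosh=1.866830, sinh=1.576405; start (x,ẋ)=(0.029400, 0.557900) → end (x,ẋ)=(0.287770, 0.855606)
phase 2: p=0.4095, T=0.262, ωT=0.788175, cosh=1.327026, sinh=0.872352; start (x,ẋ)=(0.287770, 0.855606) → end (x,ẋ)=(0.496072, 0.815957)

1 0.4110 0.2878 0.8556
2 0.6730 0.4961 0.8160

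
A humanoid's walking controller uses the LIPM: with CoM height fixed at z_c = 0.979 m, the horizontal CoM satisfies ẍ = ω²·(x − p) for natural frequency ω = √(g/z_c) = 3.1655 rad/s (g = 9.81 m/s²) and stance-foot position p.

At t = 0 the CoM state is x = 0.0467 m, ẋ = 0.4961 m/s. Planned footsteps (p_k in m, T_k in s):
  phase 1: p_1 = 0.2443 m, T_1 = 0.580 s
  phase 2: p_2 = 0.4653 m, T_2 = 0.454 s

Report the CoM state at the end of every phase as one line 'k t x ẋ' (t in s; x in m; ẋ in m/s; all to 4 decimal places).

phase 1: p=0.2443, T=0.580, ωT=1.835990, cosh=3.215398, sinh=3.055942; start (x,ẋ)=(0.046700, 0.496100) → end (x,ẋ)=(0.087867, -0.316342)
phase 2: p=0.4653, T=0.454, ωT=1.437137, cosh=2.223118, sinh=1.985511; start (x,ẋ)=(0.087867, -0.316342) → end (x,ẋ)=(-0.572198, -3.075480)

1 0.5800 0.0879 -0.3163
2 1.0340 -0.5722 -3.0755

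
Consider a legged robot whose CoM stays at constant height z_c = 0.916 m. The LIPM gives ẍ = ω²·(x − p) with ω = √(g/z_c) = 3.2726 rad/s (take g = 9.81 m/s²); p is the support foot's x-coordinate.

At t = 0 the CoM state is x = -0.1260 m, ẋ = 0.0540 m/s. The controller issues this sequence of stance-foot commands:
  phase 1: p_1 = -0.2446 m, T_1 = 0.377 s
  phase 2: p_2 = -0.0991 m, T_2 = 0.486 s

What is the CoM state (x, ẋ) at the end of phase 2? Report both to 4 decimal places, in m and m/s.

phase 1: p=-0.2446, T=0.377, ωT=1.233770, cosh=1.862673, sinh=1.571480; start (x,ẋ)=(-0.126000, 0.054000) → end (x,ẋ)=(0.002243, 0.710523)
phase 2: p=-0.0991, T=0.486, ωT=1.590484, cosh=2.554974, sinh=2.351147; start (x,ẋ)=(0.002243, 0.710523) → end (x,ẋ)=(0.670294, 2.595142)

x = 0.6703, ẋ = 2.5951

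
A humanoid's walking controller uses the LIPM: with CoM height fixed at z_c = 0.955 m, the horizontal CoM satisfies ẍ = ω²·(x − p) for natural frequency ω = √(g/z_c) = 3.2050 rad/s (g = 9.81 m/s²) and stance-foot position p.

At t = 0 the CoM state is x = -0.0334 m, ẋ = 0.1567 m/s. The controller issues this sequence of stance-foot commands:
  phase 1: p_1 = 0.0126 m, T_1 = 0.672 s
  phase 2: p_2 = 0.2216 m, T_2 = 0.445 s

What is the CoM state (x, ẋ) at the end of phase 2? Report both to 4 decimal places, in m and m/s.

x = -0.1880, ẋ = -1.1433

phase 1: p=0.0126, T=0.672, ωT=2.153760, cosh=4.366623, sinh=4.250576; start (x,ẋ)=(-0.033400, 0.156700) → end (x,ẋ)=(0.019556, 0.057587)
phase 2: p=0.2216, T=0.445, ωT=1.426225, cosh=2.201584, sinh=1.961370; start (x,ẋ)=(0.019556, 0.057587) → end (x,ẋ)=(-0.187975, -1.143304)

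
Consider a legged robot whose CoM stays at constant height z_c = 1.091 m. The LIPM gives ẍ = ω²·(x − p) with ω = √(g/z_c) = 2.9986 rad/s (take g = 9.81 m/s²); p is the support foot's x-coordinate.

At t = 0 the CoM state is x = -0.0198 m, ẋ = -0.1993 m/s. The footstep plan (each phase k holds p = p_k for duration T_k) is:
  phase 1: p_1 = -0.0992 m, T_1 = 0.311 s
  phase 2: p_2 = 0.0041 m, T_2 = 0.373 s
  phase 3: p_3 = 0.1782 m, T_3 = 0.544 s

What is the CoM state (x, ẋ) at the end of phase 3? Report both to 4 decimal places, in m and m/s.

phase 1: p=-0.0992, T=0.311, ωT=0.932565, cosh=1.467280, sinh=1.073737; start (x,ẋ)=(-0.019800, -0.199300) → end (x,ẋ)=(-0.054063, -0.036784)
phase 2: p=0.0041, T=0.373, ωT=1.118478, cosh=1.693485, sinh=1.366708; start (x,ẋ)=(-0.054063, -0.036784) → end (x,ẋ)=(-0.111164, -0.300658)
phase 3: p=0.1782, T=0.544, ωT=1.631238, cosh=2.652943, sinh=2.457256; start (x,ẋ)=(-0.111164, -0.300658) → end (x,ẋ)=(-0.835846, -2.929758)

x = -0.8358, ẋ = -2.9298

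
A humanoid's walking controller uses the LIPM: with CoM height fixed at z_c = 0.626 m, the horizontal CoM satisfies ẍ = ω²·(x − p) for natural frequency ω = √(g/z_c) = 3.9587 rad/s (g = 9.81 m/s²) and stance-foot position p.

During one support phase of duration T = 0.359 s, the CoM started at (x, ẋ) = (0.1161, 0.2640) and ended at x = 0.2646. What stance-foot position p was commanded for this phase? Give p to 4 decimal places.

ωT = 3.9587·0.359 = 1.421173; cosh(ωT) = 2.191704, sinh(ωT) = 1.950273
x(T) = p + (x₀−p)·cosh(ωT) + (ẋ₀/ω)·sinh(ωT) ⇒ p·(1 − cosh) = x(T) − x₀·cosh − (ẋ₀/ω)·sinh
numerator   = 0.2646 − (0.1161)·2.191704 − (0.2640/3.9587)·1.950273 = -0.119918
denominator = 1 − 2.191704 = -1.191704
p = -0.119918 / -1.191704 = 0.1006

p = 0.1006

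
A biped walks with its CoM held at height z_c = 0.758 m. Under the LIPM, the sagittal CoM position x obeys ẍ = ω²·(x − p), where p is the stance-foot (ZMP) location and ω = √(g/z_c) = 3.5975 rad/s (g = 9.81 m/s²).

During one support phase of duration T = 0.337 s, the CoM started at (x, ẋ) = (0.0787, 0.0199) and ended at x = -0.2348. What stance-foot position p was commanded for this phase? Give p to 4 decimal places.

p = 0.4669

ωT = 3.5975·0.337 = 1.212358; cosh(ωT) = 1.829447, sinh(ωT) = 1.531952
x(T) = p + (x₀−p)·cosh(ωT) + (ẋ₀/ω)·sinh(ωT) ⇒ p·(1 − cosh) = x(T) − x₀·cosh − (ẋ₀/ω)·sinh
numerator   = -0.2348 − (0.0787)·1.829447 − (0.0199/3.5975)·1.531952 = -0.387252
denominator = 1 − 1.829447 = -0.829447
p = -0.387252 / -0.829447 = 0.4669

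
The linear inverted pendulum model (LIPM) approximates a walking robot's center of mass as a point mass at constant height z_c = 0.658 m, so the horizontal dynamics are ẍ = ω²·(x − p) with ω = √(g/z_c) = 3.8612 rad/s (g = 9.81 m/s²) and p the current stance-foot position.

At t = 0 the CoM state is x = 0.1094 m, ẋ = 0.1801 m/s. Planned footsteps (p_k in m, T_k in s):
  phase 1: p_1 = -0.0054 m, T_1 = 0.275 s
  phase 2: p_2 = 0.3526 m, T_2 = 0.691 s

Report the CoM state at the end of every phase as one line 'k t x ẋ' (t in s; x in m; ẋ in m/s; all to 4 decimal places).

phase 1: p=-0.0054, T=0.275, ωT=1.061830, cosh=1.618740, sinh=1.272918; start (x,ẋ)=(0.109400, 0.180100) → end (x,ẋ)=(0.239805, 0.855776)
phase 2: p=0.3526, T=0.691, ωT=2.668089, cosh=7.240894, sinh=7.171509; start (x,ẋ)=(0.239805, 0.855776) → end (x,ẋ)=(1.125317, 3.073211)

1 0.2750 0.2398 0.8558
2 0.9660 1.1253 3.0732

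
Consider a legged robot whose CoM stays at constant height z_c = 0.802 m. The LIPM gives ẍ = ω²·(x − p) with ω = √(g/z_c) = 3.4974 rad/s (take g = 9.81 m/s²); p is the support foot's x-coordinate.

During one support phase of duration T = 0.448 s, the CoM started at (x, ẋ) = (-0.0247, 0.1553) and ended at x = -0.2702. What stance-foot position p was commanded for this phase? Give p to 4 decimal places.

p = 0.2068

ωT = 3.4974·0.448 = 1.566835; cosh(ωT) = 2.500082, sinh(ωT) = 2.291378
x(T) = p + (x₀−p)·cosh(ωT) + (ẋ₀/ω)·sinh(ωT) ⇒ p·(1 − cosh) = x(T) − x₀·cosh − (ẋ₀/ω)·sinh
numerator   = -0.2702 − (-0.0247)·2.500082 − (0.1553/3.4974)·2.291378 = -0.310195
denominator = 1 − 2.500082 = -1.500082
p = -0.310195 / -1.500082 = 0.2068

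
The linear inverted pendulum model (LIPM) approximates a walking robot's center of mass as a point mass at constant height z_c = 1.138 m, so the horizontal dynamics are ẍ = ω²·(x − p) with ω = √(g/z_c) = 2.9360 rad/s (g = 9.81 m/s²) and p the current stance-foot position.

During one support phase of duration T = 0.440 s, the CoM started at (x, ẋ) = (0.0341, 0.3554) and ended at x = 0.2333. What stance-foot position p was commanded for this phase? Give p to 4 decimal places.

p = 0.0387

ωT = 2.9360·0.440 = 1.291840; cosh(ωT) = 1.957121, sinh(ωT) = 1.682356
x(T) = p + (x₀−p)·cosh(ωT) + (ẋ₀/ω)·sinh(ωT) ⇒ p·(1 − cosh) = x(T) − x₀·cosh − (ẋ₀/ω)·sinh
numerator   = 0.2333 − (0.0341)·1.957121 − (0.3554/2.9360)·1.682356 = -0.037085
denominator = 1 − 1.957121 = -0.957121
p = -0.037085 / -0.957121 = 0.0387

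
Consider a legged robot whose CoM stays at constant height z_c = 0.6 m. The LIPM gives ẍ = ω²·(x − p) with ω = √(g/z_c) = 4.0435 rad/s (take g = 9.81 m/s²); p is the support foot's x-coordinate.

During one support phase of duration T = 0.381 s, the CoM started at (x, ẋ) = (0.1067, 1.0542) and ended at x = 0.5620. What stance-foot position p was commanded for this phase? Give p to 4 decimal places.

p = 0.1936

ωT = 4.0435·0.381 = 1.540574; cosh(ωT) = 2.440762, sinh(ωT) = 2.226504
x(T) = p + (x₀−p)·cosh(ωT) + (ẋ₀/ω)·sinh(ωT) ⇒ p·(1 − cosh) = x(T) − x₀·cosh − (ẋ₀/ω)·sinh
numerator   = 0.5620 − (0.1067)·2.440762 − (1.0542/4.0435)·2.226504 = -0.278912
denominator = 1 − 2.440762 = -1.440762
p = -0.278912 / -1.440762 = 0.1936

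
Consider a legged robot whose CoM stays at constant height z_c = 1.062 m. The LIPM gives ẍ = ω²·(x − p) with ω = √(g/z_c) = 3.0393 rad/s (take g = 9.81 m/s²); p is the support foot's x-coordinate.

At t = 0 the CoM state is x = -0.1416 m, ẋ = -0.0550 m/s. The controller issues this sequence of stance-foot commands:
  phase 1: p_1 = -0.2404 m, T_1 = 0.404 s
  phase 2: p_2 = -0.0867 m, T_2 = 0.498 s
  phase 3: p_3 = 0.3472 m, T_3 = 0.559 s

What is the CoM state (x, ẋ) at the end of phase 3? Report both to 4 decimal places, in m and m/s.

x = 0.6319, ẋ = 1.1211

phase 1: p=-0.2404, T=0.404, ωT=1.227877, cosh=1.853444, sinh=1.560530; start (x,ẋ)=(-0.141600, -0.055000) → end (x,ẋ)=(-0.085519, 0.366661)
phase 2: p=-0.0867, T=0.498, ωT=1.513571, cosh=2.381524, sinh=2.161402; start (x,ẋ)=(-0.085519, 0.366661) → end (x,ẋ)=(0.176863, 0.880967)
phase 3: p=0.3472, T=0.559, ωT=1.698969, cosh=2.825589, sinh=2.642716; start (x,ẋ)=(0.176863, 0.880967) → end (x,ẋ)=(0.631912, 1.121102)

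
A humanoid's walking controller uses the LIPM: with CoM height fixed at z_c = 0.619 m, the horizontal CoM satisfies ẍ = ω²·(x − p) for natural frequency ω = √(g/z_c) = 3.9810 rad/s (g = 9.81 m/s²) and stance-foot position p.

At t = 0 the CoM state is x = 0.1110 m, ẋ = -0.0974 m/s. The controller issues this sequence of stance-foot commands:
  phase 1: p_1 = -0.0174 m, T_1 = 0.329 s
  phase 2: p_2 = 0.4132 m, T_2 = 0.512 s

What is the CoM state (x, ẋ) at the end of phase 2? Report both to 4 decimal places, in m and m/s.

phase 1: p=-0.0174, T=0.329, ωT=1.309749, cosh=1.987566, sinh=1.717678; start (x,ẋ)=(0.111000, -0.097400) → end (x,ẋ)=(0.195778, 0.684420)
phase 2: p=0.4132, T=0.512, ωT=2.038272, cosh=3.903792, sinh=3.773539; start (x,ẋ)=(0.195778, 0.684420) → end (x,ẋ)=(0.213184, -0.594374)

x = 0.2132, ẋ = -0.5944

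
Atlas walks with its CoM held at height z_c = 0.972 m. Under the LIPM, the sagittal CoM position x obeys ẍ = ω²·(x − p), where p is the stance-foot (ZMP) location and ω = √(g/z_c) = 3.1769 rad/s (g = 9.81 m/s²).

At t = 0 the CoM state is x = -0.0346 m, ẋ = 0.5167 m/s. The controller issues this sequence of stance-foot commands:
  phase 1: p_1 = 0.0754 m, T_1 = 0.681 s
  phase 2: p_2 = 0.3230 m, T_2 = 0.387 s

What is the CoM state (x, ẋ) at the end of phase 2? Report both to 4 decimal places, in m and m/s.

phase 1: p=0.0754, T=0.681, ωT=2.163469, cosh=4.408097, sinh=4.293172; start (x,ẋ)=(-0.034600, 0.516700) → end (x,ẋ)=(0.288763, 0.777376)
phase 2: p=0.3230, T=0.387, ωT=1.229460, cosh=1.855917, sinh=1.563467; start (x,ẋ)=(0.288763, 0.777376) → end (x,ẋ)=(0.642034, 1.272691)

x = 0.6420, ẋ = 1.2727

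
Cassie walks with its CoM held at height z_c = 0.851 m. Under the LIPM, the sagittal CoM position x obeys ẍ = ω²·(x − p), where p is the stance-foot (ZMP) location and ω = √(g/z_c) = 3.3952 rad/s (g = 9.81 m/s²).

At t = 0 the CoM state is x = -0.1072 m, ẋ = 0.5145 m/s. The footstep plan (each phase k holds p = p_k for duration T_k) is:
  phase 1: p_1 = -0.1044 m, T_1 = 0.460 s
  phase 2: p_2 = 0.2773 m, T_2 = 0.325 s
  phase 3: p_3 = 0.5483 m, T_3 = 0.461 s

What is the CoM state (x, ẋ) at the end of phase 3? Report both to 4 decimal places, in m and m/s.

phase 1: p=-0.1044, T=0.460, ωT=1.561792, cosh=2.488558, sinh=2.278798; start (x,ẋ)=(-0.107200, 0.514500) → end (x,ẋ)=(0.233955, 1.258700)
phase 2: p=0.2773, T=0.325, ωT=1.103440, cosh=1.673123, sinh=1.341395; start (x,ẋ)=(0.233955, 1.258700) → end (x,ẋ)=(0.702073, 1.908555)
phase 3: p=0.5483, T=0.461, ωT=1.565187, cosh=2.496310, sinh=2.287261; start (x,ẋ)=(0.702073, 1.908555) → end (x,ẋ)=(2.217911, 5.958503)

x = 2.2179, ẋ = 5.9585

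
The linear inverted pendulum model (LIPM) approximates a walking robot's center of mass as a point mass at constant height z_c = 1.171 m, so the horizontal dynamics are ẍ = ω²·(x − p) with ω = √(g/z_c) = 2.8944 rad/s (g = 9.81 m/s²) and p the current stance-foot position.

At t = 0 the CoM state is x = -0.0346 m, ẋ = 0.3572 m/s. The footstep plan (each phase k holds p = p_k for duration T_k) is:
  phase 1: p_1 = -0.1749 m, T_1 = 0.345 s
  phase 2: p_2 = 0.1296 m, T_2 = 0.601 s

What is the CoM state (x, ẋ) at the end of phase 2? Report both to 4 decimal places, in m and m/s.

x = 1.2746, ẋ = 3.4656

phase 1: p=-0.1749, T=0.345, ωT=0.998568, cosh=1.541399, sinh=1.172993; start (x,ẋ)=(-0.034600, 0.357200) → end (x,ẋ)=(0.186118, 1.026922)
phase 2: p=0.1296, T=0.601, ωT=1.739534, cosh=2.935147, sinh=2.759545; start (x,ẋ)=(0.186118, 1.026922) → end (x,ẋ)=(1.274565, 3.465590)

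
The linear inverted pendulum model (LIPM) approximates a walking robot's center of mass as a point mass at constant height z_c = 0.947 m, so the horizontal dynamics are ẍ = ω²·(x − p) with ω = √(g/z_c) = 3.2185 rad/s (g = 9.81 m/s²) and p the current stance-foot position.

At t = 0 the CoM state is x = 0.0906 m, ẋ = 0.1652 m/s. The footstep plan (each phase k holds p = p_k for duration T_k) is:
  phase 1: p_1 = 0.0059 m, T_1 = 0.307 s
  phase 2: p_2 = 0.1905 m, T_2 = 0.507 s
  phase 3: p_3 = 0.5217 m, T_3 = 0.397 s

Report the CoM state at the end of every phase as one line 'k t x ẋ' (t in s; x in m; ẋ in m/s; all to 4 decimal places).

1 0.3070 0.1948 0.5680
2 0.8140 0.6358 1.5417
3 1.2110 1.5351 3.5889

phase 1: p=0.0059, T=0.307, ωT=0.988079, cosh=1.529181, sinh=1.156890; start (x,ẋ)=(0.090600, 0.165200) → end (x,ẋ)=(0.194803, 0.567997)
phase 2: p=0.1905, T=0.507, ωT=1.631780, cosh=2.654273, sinh=2.458692; start (x,ẋ)=(0.194803, 0.567997) → end (x,ẋ)=(0.635828, 1.541668)
phase 3: p=0.5217, T=0.397, ωT=1.277745, cosh=1.933601, sinh=1.654936; start (x,ẋ)=(0.635828, 1.541668) → end (x,ẋ)=(1.535095, 3.588862)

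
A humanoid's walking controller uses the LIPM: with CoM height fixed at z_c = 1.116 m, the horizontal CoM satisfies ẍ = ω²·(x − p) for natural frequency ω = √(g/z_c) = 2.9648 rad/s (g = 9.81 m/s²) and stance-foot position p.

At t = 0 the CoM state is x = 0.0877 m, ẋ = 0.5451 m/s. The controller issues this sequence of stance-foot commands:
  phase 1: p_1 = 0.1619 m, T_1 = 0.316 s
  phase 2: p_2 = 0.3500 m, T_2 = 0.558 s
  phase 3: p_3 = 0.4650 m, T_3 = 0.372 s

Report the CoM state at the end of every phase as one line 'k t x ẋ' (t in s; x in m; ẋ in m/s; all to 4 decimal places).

phase 1: p=0.1619, T=0.316, ωT=0.936877, cosh=1.471924, sinh=1.080074; start (x,ẋ)=(0.087700, 0.545100) → end (x,ẋ)=(0.251263, 0.564742)
phase 2: p=0.3500, T=0.558, ωT=1.654358, cosh=2.710469, sinh=2.519254; start (x,ẋ)=(0.251263, 0.564742) → end (x,ẋ)=(0.562249, 0.793239)
phase 3: p=0.4650, T=0.372, ωT=1.102906, cosh=1.672406, sinh=1.340501; start (x,ẋ)=(0.562249, 0.793239) → end (x,ẋ)=(0.986295, 1.713119)

1 0.3160 0.2513 0.5647
2 0.8740 0.5622 0.7932
3 1.2460 0.9863 1.7131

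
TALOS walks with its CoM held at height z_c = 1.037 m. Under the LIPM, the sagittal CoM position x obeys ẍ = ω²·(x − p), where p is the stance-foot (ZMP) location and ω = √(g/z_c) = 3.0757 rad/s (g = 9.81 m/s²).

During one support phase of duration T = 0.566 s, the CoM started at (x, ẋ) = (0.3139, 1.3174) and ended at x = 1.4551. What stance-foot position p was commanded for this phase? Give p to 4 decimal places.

ωT = 3.0757·0.566 = 1.740846; cosh(ωT) = 2.938769, sinh(ωT) = 2.763397
x(T) = p + (x₀−p)·cosh(ωT) + (ẋ₀/ω)·sinh(ωT) ⇒ p·(1 − cosh) = x(T) − x₀·cosh − (ẋ₀/ω)·sinh
numerator   = 1.4551 − (0.3139)·2.938769 − (1.3174/3.0757)·2.763397 = -0.651013
denominator = 1 − 2.938769 = -1.938769
p = -0.651013 / -1.938769 = 0.3358

p = 0.3358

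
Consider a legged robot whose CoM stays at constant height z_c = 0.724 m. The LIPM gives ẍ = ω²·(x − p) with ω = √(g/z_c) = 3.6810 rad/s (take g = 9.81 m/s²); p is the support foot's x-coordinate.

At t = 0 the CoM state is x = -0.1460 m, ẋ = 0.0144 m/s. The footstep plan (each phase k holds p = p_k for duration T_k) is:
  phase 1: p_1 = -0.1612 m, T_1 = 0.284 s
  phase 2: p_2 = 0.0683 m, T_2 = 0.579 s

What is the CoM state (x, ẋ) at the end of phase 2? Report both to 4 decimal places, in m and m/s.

phase 1: p=-0.1612, T=0.284, ωT=1.045404, cosh=1.598049, sinh=1.246499; start (x,ẋ)=(-0.146000, 0.014400) → end (x,ẋ)=(-0.132033, 0.092755)
phase 2: p=0.0683, T=0.579, ωT=2.131299, cosh=4.272244, sinh=4.153561; start (x,ẋ)=(-0.132033, 0.092755) → end (x,ẋ)=(-0.682910, -2.666677)

x = -0.6829, ẋ = -2.6667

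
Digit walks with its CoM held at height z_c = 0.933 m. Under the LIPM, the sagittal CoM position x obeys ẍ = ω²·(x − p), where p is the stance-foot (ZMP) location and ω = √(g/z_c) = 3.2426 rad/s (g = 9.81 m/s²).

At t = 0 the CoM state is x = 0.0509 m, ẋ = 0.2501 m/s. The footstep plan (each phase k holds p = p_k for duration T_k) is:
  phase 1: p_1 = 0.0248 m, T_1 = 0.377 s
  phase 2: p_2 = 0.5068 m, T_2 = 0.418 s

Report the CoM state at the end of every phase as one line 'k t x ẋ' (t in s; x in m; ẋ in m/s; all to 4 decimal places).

1 0.3770 0.1925 0.5927
2 0.7950 0.1878 -0.6190

phase 1: p=0.0248, T=0.377, ωT=1.222460, cosh=1.845018, sinh=1.550513; start (x,ẋ)=(0.050900, 0.250100) → end (x,ẋ)=(0.192545, 0.592662)
phase 2: p=0.5068, T=0.418, ωT=1.355407, cosh=2.068090, sinh=1.810248; start (x,ẋ)=(0.192545, 0.592662) → end (x,ẋ)=(0.187758, -0.618969)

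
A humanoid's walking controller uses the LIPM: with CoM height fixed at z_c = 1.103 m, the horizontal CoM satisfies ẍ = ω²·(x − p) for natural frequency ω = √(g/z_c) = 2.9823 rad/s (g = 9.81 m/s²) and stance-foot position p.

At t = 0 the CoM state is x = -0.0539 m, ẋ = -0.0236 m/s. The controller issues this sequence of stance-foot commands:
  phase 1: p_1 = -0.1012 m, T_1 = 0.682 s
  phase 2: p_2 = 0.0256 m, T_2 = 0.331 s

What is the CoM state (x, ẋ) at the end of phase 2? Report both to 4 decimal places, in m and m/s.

x = 0.2372, ẋ = 0.7638

phase 1: p=-0.1012, T=0.682, ωT=2.033929, cosh=3.887439, sinh=3.756619; start (x,ẋ)=(-0.053900, -0.023600) → end (x,ẋ)=(0.052948, 0.438176)
phase 2: p=0.0256, T=0.331, ωT=0.987141, cosh=1.528096, sinh=1.155456; start (x,ẋ)=(0.052948, 0.438176) → end (x,ẋ)=(0.237157, 0.763815)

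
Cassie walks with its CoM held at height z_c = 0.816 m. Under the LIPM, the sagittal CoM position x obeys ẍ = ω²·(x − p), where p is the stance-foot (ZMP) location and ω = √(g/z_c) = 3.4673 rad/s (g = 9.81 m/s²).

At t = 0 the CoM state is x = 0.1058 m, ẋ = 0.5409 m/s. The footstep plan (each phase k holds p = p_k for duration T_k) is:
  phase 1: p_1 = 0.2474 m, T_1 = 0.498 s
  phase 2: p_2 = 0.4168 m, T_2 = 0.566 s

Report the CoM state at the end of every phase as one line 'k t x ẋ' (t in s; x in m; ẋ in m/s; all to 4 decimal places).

phase 1: p=0.2474, T=0.498, ωT=1.726715, cosh=2.900012, sinh=2.722145; start (x,ẋ)=(0.105800, 0.540900) → end (x,ẋ)=(0.261414, 0.232126)
phase 2: p=0.4168, T=0.566, ωT=1.962492, cosh=3.628774, sinh=3.488266; start (x,ẋ)=(0.261414, 0.232126) → end (x,ẋ)=(0.086468, -1.037042)

1 0.4980 0.2614 0.2321
2 1.0640 0.0865 -1.0370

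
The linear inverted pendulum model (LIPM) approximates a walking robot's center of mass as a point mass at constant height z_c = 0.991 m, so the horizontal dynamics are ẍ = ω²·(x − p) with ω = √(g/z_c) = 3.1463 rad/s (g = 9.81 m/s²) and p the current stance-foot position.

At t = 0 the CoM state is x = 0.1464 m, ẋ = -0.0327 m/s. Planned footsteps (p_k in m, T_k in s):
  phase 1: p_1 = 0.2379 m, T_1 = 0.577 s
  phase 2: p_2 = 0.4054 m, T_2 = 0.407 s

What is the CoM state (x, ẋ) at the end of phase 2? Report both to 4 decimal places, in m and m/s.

phase 1: p=0.2379, T=0.577, ωT=1.815415, cosh=3.153198, sinh=2.990428; start (x,ẋ)=(0.146400, -0.032700) → end (x,ẋ)=(-0.081698, -0.964013)
phase 2: p=0.4054, T=0.407, ωT=1.280544, cosh=1.938242, sinh=1.660356; start (x,ẋ)=(-0.081698, -0.964013) → end (x,ẋ)=(-1.047439, -4.413077)

x = -1.0474, ẋ = -4.4131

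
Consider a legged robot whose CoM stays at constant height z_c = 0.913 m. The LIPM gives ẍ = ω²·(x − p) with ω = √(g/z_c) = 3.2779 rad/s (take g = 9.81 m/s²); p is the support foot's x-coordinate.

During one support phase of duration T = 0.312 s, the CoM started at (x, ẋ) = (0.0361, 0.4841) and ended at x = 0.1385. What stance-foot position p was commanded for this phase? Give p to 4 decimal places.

ωT = 3.2779·0.312 = 1.022705; cosh(ωT) = 1.570163, sinh(ωT) = 1.210542
x(T) = p + (x₀−p)·cosh(ωT) + (ẋ₀/ω)·sinh(ωT) ⇒ p·(1 − cosh) = x(T) − x₀·cosh − (ẋ₀/ω)·sinh
numerator   = 0.1385 − (0.0361)·1.570163 − (0.4841/3.2779)·1.210542 = -0.096963
denominator = 1 − 1.570163 = -0.570163
p = -0.096963 / -0.570163 = 0.1701

p = 0.1701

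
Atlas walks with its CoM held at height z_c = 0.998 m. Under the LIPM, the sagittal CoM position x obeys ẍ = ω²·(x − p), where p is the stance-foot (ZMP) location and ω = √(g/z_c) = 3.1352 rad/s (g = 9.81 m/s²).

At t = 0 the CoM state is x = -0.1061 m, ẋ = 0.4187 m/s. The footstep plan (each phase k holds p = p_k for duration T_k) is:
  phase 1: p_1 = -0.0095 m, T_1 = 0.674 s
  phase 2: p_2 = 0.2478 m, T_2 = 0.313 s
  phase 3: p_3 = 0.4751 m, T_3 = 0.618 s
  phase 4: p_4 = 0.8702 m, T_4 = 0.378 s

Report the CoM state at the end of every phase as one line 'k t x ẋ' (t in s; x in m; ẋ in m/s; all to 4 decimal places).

1 0.6740 0.1294 0.5228
2 0.9870 0.2589 0.3700
3 1.6050 0.1104 -0.9925
4 1.9830 -0.9580 -5.3069

phase 1: p=-0.0095, T=0.674, ωT=2.113125, cosh=4.197458, sinh=4.076598; start (x,ẋ)=(-0.106100, 0.418700) → end (x,ẋ)=(0.129447, 0.522836)
phase 2: p=0.2478, T=0.313, ωT=0.981318, cosh=1.521393, sinh=1.146576; start (x,ẋ)=(0.129447, 0.522836) → end (x,ẋ)=(0.258946, 0.369992)
phase 3: p=0.4751, T=0.618, ωT=1.937554, cosh=3.542902, sinh=3.398846; start (x,ẋ)=(0.258946, 0.369992) → end (x,ẋ)=(0.110392, -0.992507)
phase 4: p=0.8702, T=0.378, ωT=1.185106, cosh=1.788373, sinh=1.482659; start (x,ẋ)=(0.110392, -0.992507) → end (x,ẋ)=(-0.957983, -5.306887)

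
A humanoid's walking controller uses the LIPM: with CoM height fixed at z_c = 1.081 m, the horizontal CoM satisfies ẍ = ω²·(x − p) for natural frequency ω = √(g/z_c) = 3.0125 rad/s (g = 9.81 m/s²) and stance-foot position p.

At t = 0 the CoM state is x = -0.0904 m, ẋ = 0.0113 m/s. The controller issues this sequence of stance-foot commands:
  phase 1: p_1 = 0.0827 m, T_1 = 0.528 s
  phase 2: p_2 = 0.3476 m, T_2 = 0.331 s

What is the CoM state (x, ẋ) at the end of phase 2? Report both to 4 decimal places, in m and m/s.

x = -1.1931, ẋ = -4.3068

phase 1: p=0.0827, T=0.528, ωT=1.590600, cosh=2.555248, sinh=2.351444; start (x,ẋ)=(-0.090400, 0.011300) → end (x,ẋ)=(-0.350793, -1.197319)
phase 2: p=0.3476, T=0.331, ωT=0.997138, cosh=1.539723, sinh=1.170789; start (x,ẋ)=(-0.350793, -1.197319) → end (x,ẋ)=(-1.193062, -4.306772)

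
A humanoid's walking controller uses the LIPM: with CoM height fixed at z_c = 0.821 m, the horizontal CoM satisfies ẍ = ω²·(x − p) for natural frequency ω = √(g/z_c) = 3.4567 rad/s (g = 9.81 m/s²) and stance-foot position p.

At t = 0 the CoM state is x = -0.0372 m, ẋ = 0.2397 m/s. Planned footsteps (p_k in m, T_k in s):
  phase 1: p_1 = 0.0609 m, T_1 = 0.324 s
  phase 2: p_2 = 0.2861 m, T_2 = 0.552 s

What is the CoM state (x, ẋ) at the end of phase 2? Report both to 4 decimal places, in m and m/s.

phase 1: p=0.0609, T=0.324, ωT=1.119971, cosh=1.695527, sinh=1.369238; start (x,ẋ)=(-0.037200, 0.239700) → end (x,ẋ)=(-0.010483, -0.057894)
phase 2: p=0.2861, T=0.552, ωT=1.908098, cosh=3.444311, sinh=3.295949; start (x,ẋ)=(-0.010483, -0.057894) → end (x,ẋ)=(-0.790627, -3.578409)

x = -0.7906, ẋ = -3.5784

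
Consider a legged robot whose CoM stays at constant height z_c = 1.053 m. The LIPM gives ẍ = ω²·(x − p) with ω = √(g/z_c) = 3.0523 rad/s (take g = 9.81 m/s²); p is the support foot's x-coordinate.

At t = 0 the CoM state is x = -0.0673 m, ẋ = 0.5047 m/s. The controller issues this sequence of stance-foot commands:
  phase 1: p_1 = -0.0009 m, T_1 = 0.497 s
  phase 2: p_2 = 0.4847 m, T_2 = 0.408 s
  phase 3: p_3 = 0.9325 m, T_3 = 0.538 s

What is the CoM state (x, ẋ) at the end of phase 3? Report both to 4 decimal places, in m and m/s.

phase 1: p=-0.0009, T=0.497, ωT=1.516993, cosh=2.388934, sinh=2.169564; start (x,ẋ)=(-0.067300, 0.504700) → end (x,ẋ)=(0.199214, 0.765984)
phase 2: p=0.4847, T=0.408, ωT=1.245338, cosh=1.880977, sinh=1.593133; start (x,ẋ)=(0.199214, 0.765984) → end (x,ẋ)=(0.347508, 0.052557)
phase 3: p=0.9325, T=0.538, ωT=1.642137, cosh=2.679883, sinh=2.486317; start (x,ẋ)=(0.347508, 0.052557) → end (x,ẋ)=(-0.592398, -4.298646)

x = -0.5924, ẋ = -4.2986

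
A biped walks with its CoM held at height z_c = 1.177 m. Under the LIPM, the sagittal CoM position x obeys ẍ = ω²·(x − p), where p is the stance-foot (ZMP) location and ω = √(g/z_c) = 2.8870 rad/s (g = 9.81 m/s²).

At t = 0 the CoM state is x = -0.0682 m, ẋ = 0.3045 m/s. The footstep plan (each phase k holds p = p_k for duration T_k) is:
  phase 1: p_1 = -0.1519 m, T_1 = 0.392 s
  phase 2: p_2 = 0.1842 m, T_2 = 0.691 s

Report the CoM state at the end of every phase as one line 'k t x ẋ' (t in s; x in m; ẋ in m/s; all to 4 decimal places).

phase 1: p=-0.1519, T=0.392, ωT=1.131704, cosh=1.711710, sinh=1.389226; start (x,ẋ)=(-0.068200, 0.304500) → end (x,ẋ)=(0.137896, 0.856911)
phase 2: p=0.1842, T=0.691, ωT=1.994917, cosh=3.743809, sinh=3.607784; start (x,ẋ)=(0.137896, 0.856911) → end (x,ẋ)=(1.081697, 2.725820)

1 0.3920 0.1379 0.8569
2 1.0830 1.0817 2.7258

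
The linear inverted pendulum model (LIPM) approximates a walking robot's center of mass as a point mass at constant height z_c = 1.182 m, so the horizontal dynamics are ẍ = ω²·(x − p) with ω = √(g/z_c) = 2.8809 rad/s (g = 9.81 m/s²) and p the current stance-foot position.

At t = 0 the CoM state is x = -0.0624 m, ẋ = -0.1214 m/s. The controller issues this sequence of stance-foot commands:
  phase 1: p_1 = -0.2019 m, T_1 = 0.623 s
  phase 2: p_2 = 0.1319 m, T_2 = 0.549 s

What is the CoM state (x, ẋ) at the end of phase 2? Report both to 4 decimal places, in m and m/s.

x = 0.7137, ẋ = 1.8561

phase 1: p=-0.2019, T=0.623, ωT=1.794801, cosh=3.092218, sinh=2.926057; start (x,ẋ)=(-0.062400, -0.121400) → end (x,ẋ)=(0.106161, 0.800545)
phase 2: p=0.1319, T=0.549, ωT=1.581614, cosh=2.534221, sinh=2.328578; start (x,ẋ)=(0.106161, 0.800545) → end (x,ẋ)=(0.713738, 1.856093)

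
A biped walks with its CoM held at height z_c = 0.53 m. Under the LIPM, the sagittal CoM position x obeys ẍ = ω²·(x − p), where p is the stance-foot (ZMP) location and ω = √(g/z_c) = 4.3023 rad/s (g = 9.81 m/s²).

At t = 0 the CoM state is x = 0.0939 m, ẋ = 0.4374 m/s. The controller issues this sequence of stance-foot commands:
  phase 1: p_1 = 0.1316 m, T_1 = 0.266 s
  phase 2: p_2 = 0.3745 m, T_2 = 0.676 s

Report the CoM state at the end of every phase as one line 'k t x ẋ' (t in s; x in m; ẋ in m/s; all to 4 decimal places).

phase 1: p=0.1316, T=0.266, ωT=1.144412, cosh=1.729502, sinh=1.411091; start (x,ẋ)=(0.093900, 0.437400) → end (x,ẋ)=(0.209859, 0.527610)
phase 2: p=0.3745, T=0.676, ωT=2.908355, cosh=9.190594, sinh=9.136029; start (x,ẋ)=(0.209859, 0.527610) → end (x,ẋ)=(-0.018261, -1.622338)

1 0.2660 0.2099 0.5276
2 0.9420 -0.0183 -1.6223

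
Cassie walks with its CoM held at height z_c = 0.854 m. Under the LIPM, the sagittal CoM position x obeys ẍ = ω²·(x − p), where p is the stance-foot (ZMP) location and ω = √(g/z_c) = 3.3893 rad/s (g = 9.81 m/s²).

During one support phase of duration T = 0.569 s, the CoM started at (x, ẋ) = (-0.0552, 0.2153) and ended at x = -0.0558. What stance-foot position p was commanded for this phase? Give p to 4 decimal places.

p = 0.0302

ωT = 3.3893·0.569 = 1.928512; cosh(ωT) = 3.512314, sinh(ωT) = 3.366950
x(T) = p + (x₀−p)·cosh(ωT) + (ẋ₀/ω)·sinh(ωT) ⇒ p·(1 − cosh) = x(T) − x₀·cosh − (ẋ₀/ω)·sinh
numerator   = -0.0558 − (-0.0552)·3.512314 − (0.2153/3.3893)·3.366950 = -0.075800
denominator = 1 − 3.512314 = -2.512314
p = -0.075800 / -2.512314 = 0.0302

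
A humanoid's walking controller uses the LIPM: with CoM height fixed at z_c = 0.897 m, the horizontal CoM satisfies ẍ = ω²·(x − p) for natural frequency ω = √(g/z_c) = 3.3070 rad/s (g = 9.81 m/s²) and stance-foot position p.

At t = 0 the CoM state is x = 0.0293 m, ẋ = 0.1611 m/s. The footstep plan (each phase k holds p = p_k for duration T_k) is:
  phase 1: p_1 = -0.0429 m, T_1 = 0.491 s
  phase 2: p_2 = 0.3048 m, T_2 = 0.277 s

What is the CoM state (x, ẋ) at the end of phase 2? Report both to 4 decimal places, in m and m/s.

x = 0.5681, ẋ = 1.3245

phase 1: p=-0.0429, T=0.491, ωT=1.623737, cosh=2.634585, sinh=2.437424; start (x,ẋ)=(0.029300, 0.161100) → end (x,ẋ)=(0.266056, 1.006404)
phase 2: p=0.3048, T=0.277, ωT=0.916039, cosh=1.449736, sinh=1.049635; start (x,ẋ)=(0.266056, 1.006404) → end (x,ẋ)=(0.568062, 1.324533)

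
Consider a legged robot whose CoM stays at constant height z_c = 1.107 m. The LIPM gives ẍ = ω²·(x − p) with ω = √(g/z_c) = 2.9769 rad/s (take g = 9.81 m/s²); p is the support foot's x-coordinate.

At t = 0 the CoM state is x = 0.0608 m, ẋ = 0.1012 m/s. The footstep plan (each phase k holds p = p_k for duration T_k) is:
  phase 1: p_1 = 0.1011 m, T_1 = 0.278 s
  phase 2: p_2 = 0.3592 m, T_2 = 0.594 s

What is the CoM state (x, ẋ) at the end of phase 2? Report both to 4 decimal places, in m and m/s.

phase 1: p=0.1011, T=0.278, ωT=0.827578, cosh=1.362439, sinh=0.925332; start (x,ẋ)=(0.060800, 0.101200) → end (x,ẋ)=(0.077650, 0.026868)
phase 2: p=0.3592, T=0.594, ωT=1.768279, cosh=3.015691, sinh=2.845065; start (x,ẋ)=(0.077650, 0.026868) → end (x,ẋ)=(-0.464189, -2.303552)

x = -0.4642, ẋ = -2.3036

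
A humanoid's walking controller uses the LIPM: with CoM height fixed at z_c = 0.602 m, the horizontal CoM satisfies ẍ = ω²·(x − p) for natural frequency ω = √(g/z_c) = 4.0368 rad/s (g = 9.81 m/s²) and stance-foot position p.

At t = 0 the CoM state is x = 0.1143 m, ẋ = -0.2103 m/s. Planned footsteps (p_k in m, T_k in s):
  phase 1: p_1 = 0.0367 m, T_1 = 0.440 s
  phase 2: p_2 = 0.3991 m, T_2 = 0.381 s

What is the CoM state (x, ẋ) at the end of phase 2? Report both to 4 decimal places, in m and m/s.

phase 1: p=0.0367, T=0.440, ωT=1.776192, cosh=3.038300, sinh=2.869018; start (x,ẋ)=(0.114300, -0.210300) → end (x,ẋ)=(0.123008, 0.259782)
phase 2: p=0.3991, T=0.381, ωT=1.538021, cosh=2.435087, sinh=2.220281; start (x,ẋ)=(0.123008, 0.259782) → end (x,ẋ)=(-0.130324, -1.841970)

x = -0.1303, ẋ = -1.8420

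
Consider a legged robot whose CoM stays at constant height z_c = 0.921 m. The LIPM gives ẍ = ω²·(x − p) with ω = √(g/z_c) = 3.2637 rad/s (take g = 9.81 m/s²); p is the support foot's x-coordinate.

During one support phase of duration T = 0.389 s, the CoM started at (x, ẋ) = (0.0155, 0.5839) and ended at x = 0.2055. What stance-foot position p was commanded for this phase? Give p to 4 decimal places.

p = 0.1277

ωT = 3.2637·0.389 = 1.269579; cosh(ωT) = 1.920152, sinh(ωT) = 1.639203
x(T) = p + (x₀−p)·cosh(ωT) + (ẋ₀/ω)·sinh(ωT) ⇒ p·(1 − cosh) = x(T) − x₀·cosh − (ẋ₀/ω)·sinh
numerator   = 0.2055 − (0.0155)·1.920152 − (0.5839/3.2637)·1.639203 = -0.117528
denominator = 1 − 1.920152 = -0.920152
p = -0.117528 / -0.920152 = 0.1277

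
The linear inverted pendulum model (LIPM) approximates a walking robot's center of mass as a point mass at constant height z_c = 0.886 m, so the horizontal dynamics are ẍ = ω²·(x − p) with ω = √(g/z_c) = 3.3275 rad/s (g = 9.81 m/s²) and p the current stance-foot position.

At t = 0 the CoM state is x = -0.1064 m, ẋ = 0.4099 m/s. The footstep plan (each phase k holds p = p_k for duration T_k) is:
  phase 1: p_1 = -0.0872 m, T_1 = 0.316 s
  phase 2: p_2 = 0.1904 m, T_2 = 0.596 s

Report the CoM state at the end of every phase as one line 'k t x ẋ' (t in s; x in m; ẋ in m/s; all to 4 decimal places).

phase 1: p=-0.0872, T=0.316, ωT=1.051490, cosh=1.605664, sinh=1.256248; start (x,ẋ)=(-0.106400, 0.409900) → end (x,ẋ)=(0.036723, 0.577903)
phase 2: p=0.1904, T=0.596, ωT=1.983190, cosh=3.701757, sinh=3.564127; start (x,ẋ)=(0.036723, 0.577903) → end (x,ẋ)=(0.240523, 0.316700)

1 0.3160 0.0367 0.5779
2 0.9120 0.2405 0.3167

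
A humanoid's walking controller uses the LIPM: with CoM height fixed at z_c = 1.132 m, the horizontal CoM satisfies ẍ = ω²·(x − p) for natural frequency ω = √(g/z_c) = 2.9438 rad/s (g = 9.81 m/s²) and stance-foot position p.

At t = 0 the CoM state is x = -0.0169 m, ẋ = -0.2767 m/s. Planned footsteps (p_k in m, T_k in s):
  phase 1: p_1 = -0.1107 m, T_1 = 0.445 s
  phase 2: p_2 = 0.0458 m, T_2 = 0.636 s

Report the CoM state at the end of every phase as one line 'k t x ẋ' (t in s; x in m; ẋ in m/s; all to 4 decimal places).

phase 1: p=-0.1107, T=0.445, ωT=1.309991, cosh=1.987981, sinh=1.718159; start (x,ẋ)=(-0.016900, -0.276700) → end (x,ẋ)=(-0.085724, -0.075642)
phase 2: p=0.0458, T=0.636, ωT=1.872257, cosh=3.328366, sinh=3.174590; start (x,ẋ)=(-0.085724, -0.075642) → end (x,ẋ)=(-0.473533, -1.480905)

1 0.4450 -0.0857 -0.0756
2 1.0810 -0.4735 -1.4809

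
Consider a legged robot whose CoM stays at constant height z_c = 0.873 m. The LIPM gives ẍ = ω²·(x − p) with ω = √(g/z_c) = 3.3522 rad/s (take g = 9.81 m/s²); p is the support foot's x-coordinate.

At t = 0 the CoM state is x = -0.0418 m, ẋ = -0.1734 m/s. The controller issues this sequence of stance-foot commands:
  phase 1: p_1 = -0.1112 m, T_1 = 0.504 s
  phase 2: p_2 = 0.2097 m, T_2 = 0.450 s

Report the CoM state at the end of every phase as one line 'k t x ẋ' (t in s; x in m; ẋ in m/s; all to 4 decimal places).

1 0.5040 -0.0522 0.1230
2 0.9540 -0.3322 -1.5951

phase 1: p=-0.1112, T=0.504, ωT=1.689509, cosh=2.800715, sinh=2.616105; start (x,ẋ)=(-0.041800, -0.173400) → end (x,ẋ)=(-0.052154, 0.122974)
phase 2: p=0.2097, T=0.450, ωT=1.508490, cosh=2.370572, sinh=2.149328; start (x,ẋ)=(-0.052154, 0.122974) → end (x,ẋ)=(-0.332197, -1.595136)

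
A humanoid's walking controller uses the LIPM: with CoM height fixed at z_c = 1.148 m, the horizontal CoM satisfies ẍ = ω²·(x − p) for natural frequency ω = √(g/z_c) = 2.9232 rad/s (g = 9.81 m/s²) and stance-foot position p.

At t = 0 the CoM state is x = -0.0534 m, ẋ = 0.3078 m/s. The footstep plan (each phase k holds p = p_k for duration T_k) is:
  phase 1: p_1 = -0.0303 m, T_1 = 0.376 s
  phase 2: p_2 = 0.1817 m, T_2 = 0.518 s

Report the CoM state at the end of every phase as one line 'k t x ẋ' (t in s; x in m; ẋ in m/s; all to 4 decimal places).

1 0.3760 0.0717 0.4231
2 0.8940 0.2326 0.3126

phase 1: p=-0.0303, T=0.376, ωT=1.099123, cosh=1.667348, sinh=1.334185; start (x,ẋ)=(-0.053400, 0.307800) → end (x,ẋ)=(0.071668, 0.423118)
phase 2: p=0.1817, T=0.518, ωT=1.514218, cosh=2.382922, sinh=2.162941; start (x,ẋ)=(0.071668, 0.423118) → end (x,ẋ)=(0.232577, 0.312556)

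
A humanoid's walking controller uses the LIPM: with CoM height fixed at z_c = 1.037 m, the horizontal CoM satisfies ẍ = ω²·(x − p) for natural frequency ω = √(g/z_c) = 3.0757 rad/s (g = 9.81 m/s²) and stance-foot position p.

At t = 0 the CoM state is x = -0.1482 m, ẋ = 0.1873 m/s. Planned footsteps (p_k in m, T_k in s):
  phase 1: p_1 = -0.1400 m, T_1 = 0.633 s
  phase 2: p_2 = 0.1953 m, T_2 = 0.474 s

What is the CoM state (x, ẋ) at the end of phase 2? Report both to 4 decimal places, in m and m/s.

x = 0.2281, ẋ = 0.3479

phase 1: p=-0.1400, T=0.633, ωT=1.946918, cosh=3.574886, sinh=3.432173; start (x,ẋ)=(-0.148200, 0.187300) → end (x,ẋ)=(0.039694, 0.583014)
phase 2: p=0.1953, T=0.474, ωT=1.457882, cosh=2.264789, sinh=2.032060; start (x,ẋ)=(0.039694, 0.583014) → end (x,ẋ)=(0.228072, 0.347865)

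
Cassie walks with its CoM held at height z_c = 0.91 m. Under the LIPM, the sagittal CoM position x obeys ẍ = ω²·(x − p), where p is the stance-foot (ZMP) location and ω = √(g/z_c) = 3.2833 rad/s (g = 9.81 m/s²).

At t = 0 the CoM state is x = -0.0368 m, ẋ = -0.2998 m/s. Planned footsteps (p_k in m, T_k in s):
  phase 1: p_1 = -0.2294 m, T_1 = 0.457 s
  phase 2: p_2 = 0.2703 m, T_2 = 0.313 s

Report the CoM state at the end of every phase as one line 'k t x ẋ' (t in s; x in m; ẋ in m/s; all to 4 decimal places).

1 0.4570 0.0293 0.6416
2 0.7700 0.1286 0.0474

phase 1: p=-0.2294, T=0.457, ωT=1.500468, cosh=2.353407, sinh=2.130381; start (x,ẋ)=(-0.036800, -0.299800) → end (x,ẋ)=(0.029340, 0.641624)
phase 2: p=0.2703, T=0.313, ωT=1.027673, cosh=1.576197, sinh=1.218358; start (x,ẋ)=(0.029340, 0.641624) → end (x,ẋ)=(0.128591, 0.047428)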